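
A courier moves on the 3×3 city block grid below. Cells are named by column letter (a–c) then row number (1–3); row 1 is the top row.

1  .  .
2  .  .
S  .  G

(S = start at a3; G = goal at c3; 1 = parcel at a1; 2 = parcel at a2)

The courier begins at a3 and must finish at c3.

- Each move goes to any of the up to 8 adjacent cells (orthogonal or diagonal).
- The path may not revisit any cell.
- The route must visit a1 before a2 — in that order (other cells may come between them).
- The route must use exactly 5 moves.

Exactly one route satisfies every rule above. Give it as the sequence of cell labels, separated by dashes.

a3 - b2 - a1 - a2 - b3 - c3

The waypoints must appear in the order a1, a2, with no cell reused.
Route from a3: up-right to b2, up-left to a1, down to a2, down-right to b3, right to c3 — 5 moves in all.
Check: order respected (1 at step 2, 2 at step 3); 5 moves as required.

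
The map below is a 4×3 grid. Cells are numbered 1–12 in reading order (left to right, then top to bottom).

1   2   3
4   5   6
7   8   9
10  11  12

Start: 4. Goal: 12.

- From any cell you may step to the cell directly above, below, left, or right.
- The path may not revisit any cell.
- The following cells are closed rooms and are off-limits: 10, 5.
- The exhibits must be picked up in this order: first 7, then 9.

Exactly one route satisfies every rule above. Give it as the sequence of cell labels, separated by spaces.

4 7 8 9 12

The waypoints must appear in the order 7, 9, with no cell reused.
Route from 4: down to 7, 2× right (reaching 9), down to 12 — 4 moves in all.
Check: order respected (7 at step 1, 9 at step 3).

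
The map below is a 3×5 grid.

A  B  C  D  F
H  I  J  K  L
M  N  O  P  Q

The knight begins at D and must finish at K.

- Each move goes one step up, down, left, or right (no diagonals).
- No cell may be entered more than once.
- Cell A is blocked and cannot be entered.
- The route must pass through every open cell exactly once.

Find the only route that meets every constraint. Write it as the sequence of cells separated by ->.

D -> F -> L -> Q -> P -> O -> N -> M -> H -> I -> B -> C -> J -> K

Need to visit all 14 open cells exactly once, starting at D and ending at K.
Cell F has only two open neighbours (L and D), so the path must pass straight through it: one of those is the cell it's entered from and the other is where it exits.
Route from D: right 1 to F, down 2 to Q, left 4 to M, up 1 to H, right 1 to I, up 1 to B, right 1 to C, down 1 to J, right 1 to K — 13 moves in all.
Check: all 14 open cells covered.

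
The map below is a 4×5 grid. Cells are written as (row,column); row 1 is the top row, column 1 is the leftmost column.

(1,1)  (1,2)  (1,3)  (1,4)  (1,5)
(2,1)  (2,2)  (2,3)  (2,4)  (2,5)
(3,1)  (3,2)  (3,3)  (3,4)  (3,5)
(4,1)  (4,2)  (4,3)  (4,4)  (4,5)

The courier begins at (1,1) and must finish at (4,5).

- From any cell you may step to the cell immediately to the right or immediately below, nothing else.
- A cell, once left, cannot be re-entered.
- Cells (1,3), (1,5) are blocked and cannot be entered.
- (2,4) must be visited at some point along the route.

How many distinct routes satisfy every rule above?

6

A right/down-only route from (1,1) to (4,5) makes exactly 3 down-moves and 4 right-moves in some order.
With no other constraints that would be C(7,3) = 35 routes.
Split at (2,4) and multiply the segment counts (each segment already excludes blocked cells): (1,1)→(2,4): 2; (2,4)→(4,5): 3; product = 6.
That gives 6 routes.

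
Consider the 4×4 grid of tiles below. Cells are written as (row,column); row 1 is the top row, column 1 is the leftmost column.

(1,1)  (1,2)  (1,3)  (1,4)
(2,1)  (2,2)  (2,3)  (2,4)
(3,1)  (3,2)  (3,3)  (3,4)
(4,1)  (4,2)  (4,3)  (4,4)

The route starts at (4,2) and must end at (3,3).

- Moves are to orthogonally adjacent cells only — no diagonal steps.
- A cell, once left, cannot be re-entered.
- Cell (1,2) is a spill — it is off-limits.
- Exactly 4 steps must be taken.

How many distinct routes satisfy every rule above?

3

Need simple routes of exactly 4 moves from (4,2) to (3,3) (Manhattan distance 2, so 1 moves are spent on a detour and 1 undoing it).
Enumerating: (4,2) (3,2) (2,2) (2,3) (3,3) | (4,2) (4,1) (3,1) (3,2) (3,3) | (4,2) (4,3) (4,4) (3,4) (3,3).
That gives 3 routes.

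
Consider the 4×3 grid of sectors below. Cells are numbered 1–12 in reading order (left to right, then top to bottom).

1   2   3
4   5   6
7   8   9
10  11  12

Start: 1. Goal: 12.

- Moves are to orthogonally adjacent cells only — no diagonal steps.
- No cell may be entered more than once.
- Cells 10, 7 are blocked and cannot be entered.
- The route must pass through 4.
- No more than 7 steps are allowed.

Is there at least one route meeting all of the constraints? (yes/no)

yes

One route that works: 1 → 4 → 5 → 8 → 11 → 12.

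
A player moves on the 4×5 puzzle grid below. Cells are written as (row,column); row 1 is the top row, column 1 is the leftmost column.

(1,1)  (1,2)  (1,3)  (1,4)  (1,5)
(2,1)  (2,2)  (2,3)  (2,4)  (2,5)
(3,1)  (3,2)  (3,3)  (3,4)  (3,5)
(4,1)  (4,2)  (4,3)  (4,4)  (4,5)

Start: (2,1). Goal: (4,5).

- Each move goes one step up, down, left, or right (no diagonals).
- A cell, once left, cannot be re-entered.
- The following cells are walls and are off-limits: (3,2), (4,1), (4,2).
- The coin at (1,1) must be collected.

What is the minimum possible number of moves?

Any route passes through (1,1) somewhere between (2,1) and (4,5). Summing Manhattan distances along the two legs ((2,1) → (1,1) → (4,5)) gives a lower bound of 1 + 7 = 8 moves.
A route of 8 moves achieves this: (2,1) → (1,1) → (1,2) → (2,2) → (2,3) → (3,3) → (4,3) → (4,4) → (4,5).
Since 8 matches the lower bound, it is optimal.

8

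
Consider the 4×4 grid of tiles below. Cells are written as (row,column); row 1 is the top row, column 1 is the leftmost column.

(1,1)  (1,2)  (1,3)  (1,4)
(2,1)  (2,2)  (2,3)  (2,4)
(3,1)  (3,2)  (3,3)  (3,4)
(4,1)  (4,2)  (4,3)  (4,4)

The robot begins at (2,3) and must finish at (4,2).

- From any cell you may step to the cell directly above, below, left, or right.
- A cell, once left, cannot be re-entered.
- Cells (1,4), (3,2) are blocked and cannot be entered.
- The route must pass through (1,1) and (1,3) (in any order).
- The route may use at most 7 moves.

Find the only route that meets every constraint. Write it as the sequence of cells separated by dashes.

(2,3) - (1,3) - (1,2) - (1,1) - (2,1) - (3,1) - (4,1) - (4,2)

The budget equals the shortest possible length, so every move has to be on a shortest route through the required cells.
Route from (2,3): up to (1,3), 2× left (reaching (1,1)), 3× down (reaching (4,1)), right to (4,2) — 7 moves in all.
Check: all required cells visited; 7 ≤ 7 moves.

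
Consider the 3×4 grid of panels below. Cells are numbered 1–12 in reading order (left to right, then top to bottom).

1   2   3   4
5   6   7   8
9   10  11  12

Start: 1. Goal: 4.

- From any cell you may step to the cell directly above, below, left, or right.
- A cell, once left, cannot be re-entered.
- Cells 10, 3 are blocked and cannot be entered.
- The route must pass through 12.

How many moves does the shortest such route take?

7

Any route passes through 12 somewhere between 1 and 4. Summing Manhattan distances along the two legs (1 → 12 → 4) gives a lower bound of 5 + 2 = 7 moves.
A route of 7 moves achieves this: 1 → 5 → 6 → 7 → 11 → 12 → 8 → 4.
Since 7 matches the lower bound, it is optimal.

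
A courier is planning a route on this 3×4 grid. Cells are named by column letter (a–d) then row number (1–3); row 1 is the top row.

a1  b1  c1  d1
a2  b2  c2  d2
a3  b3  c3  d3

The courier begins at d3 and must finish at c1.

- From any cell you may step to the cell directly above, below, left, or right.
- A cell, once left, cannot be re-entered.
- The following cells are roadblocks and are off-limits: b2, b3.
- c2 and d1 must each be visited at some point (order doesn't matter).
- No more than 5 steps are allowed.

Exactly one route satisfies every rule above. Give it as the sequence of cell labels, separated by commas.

Any route must reach c2 and d1 and still end at c1 within 5 moves, so the order of the required stops is forced.
Route from d3: left to c3, up to c2, right to d2, up to d1, left to c1 — 5 moves in all.
Check: all required cells visited; 5 ≤ 5 moves.

d3, c3, c2, d2, d1, c1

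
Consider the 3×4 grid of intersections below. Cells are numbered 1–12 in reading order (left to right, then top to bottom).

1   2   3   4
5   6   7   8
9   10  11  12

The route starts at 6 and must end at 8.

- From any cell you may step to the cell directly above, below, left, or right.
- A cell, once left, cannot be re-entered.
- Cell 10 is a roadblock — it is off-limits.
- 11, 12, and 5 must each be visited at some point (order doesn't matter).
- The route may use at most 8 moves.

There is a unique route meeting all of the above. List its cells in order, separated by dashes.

Any route must reach 11, 12, and 5 and still end at 8 within 8 moves, so the order of the required stops is forced.
Route from 6: left to 5, up to 1, 2× right (reaching 3), 2× down (reaching 11), right to 12, up to 8 — 8 moves in all.
Check: all required cells visited; 8 ≤ 8 moves.

6 - 5 - 1 - 2 - 3 - 7 - 11 - 12 - 8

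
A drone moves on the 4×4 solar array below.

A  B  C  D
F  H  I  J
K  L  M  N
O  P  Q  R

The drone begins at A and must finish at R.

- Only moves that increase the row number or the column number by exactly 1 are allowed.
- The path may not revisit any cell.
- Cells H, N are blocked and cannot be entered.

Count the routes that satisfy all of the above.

4

A right/down-only route from A to R makes exactly 3 down-moves and 3 right-moves in some order.
With no other constraints that would be C(6,3) = 20 routes.
Subtract routes through each blocked cell (inclusion–exclusion for overlaps): − through H: 12 − through N: 10 + through H&N: 6 → 4.
That gives 4 routes.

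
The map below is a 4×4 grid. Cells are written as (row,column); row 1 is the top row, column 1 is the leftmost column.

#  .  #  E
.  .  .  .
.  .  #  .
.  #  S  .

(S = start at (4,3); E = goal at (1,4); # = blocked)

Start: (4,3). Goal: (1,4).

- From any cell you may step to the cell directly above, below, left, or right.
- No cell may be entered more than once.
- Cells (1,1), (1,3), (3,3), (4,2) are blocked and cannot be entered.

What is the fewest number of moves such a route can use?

The Manhattan distance from (4,3) to (1,4) is |4−1| + |3−4| = 4, so at least 4 moves are needed.
A route of 4 moves achieves this: (4,3) → (4,4) → (3,4) → (2,4) → (1,4).
Since 4 matches the lower bound, it is optimal.

4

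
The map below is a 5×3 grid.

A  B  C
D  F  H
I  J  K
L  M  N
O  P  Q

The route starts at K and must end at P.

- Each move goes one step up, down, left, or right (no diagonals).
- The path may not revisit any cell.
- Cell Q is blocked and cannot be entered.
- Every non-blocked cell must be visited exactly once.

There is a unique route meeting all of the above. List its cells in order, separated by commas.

K, N, M, J, F, H, C, B, A, D, I, L, O, P

Need to visit all 14 open cells exactly once, starting at K and ending at P.
Cell C has only two open neighbours (H and B), so the path must pass straight through it: one of those is the cell it's entered from and the other is where it exits.
Route from K: down to N, left to M, 2× up (reaching F), right to H, up to C, 2× left (reaching A), 4× down (reaching O), right to P — 13 moves in all.
Check: all 14 open cells covered.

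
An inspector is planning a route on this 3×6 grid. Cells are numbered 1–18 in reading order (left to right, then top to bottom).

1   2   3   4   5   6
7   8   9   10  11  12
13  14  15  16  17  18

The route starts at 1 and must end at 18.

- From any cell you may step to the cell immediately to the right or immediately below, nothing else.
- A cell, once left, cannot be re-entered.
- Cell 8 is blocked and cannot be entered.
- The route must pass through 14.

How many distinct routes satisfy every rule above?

A right/down-only route from 1 to 18 makes exactly 2 down-moves and 5 right-moves in some order.
With no other constraints that would be C(7,2) = 21 routes.
Split at 14 and multiply the segment counts (each segment already excludes blocked cells): 1→14: 1; 14→18: 1; product = 1.
That gives 1 route.

1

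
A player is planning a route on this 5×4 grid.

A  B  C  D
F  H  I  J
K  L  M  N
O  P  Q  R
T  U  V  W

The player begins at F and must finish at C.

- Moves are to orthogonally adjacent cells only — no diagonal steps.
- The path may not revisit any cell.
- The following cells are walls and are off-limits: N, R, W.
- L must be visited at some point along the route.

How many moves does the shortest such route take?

Any route passes through L somewhere between F and C. Summing Manhattan distances along the two legs (F → L → C) gives a lower bound of 2 + 3 = 5 moves.
A route of 5 moves achieves this: F → K → L → H → B → C.
Since 5 matches the lower bound, it is optimal.

5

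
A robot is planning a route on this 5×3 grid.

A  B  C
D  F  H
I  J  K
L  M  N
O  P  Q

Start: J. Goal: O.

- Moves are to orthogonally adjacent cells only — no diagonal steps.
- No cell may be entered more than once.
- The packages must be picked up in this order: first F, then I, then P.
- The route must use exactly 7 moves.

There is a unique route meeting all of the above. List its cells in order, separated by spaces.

J F D I L M P O

The waypoints must appear in the order F, I, P, with no cell reused.
Route from J: up 1 to F, left 1 to D, down 2 to L, right 1 to M, down 1 to P, left 1 to O — 7 moves in all.
Check: order respected (F at step 1, I at step 3, P at step 6); 7 moves as required.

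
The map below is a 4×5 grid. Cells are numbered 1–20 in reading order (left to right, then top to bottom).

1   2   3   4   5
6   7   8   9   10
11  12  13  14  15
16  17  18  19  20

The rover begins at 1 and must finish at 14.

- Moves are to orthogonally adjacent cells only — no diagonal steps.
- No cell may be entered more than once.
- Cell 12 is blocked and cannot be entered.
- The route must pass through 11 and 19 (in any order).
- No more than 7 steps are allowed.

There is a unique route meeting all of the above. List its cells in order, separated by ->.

The budget equals the shortest possible length, so every move has to be on a shortest route through the required cells.
Route from 1: 3× down (reaching 16), 3× right (reaching 19), up to 14 — 7 moves in all.
Check: all required cells visited; 7 ≤ 7 moves.

1 -> 6 -> 11 -> 16 -> 17 -> 18 -> 19 -> 14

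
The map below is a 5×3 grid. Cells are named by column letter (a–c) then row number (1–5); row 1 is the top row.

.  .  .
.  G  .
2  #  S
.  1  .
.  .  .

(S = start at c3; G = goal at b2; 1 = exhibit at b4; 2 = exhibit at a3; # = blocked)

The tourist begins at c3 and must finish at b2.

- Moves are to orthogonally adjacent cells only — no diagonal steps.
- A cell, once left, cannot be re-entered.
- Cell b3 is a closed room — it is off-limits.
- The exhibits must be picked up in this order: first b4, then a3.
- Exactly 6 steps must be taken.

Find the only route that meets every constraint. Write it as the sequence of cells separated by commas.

c3, c4, b4, a4, a3, a2, b2

The waypoints must appear in the order b4, a3, with no cell reused.
Route from c3: down to c4, 2× left (reaching a4), 2× up (reaching a2), right to b2 — 6 moves in all.
Check: order respected (1 at step 2, 2 at step 4); 6 moves as required.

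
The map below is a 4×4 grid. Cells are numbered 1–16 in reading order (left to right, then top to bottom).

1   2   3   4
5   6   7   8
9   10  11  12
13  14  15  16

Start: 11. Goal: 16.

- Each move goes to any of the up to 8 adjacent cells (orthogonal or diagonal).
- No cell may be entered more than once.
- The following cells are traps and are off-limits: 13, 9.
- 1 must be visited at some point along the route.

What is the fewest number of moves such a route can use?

Any route passes through 1 somewhere between 11 and 16. Summing Chebyshev distances along the two legs (11 → 1 → 16) gives a lower bound of 2 + 3 = 5 moves.
The shortest route satisfying every rule uses 6 moves: 11 → 6 → 1 → 2 → 7 → 12 → 16.
The bound of 5 isn't tight here; checking systematically, no route of length 5 through 5 satisfies every constraint, so 6 is the minimum.

6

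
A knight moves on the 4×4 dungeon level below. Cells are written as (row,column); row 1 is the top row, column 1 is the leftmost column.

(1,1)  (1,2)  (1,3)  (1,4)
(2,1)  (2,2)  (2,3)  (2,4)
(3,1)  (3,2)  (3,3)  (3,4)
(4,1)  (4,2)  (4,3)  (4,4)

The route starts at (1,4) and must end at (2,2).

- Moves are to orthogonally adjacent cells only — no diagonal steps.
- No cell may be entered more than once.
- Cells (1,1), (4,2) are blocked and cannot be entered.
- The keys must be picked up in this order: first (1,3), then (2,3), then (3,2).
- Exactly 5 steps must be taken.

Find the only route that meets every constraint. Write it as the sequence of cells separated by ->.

The waypoints must appear in the order (1,3), (2,3), (3,2), with no cell reused.
Route from (1,4): left 1 to (1,3), down 2 to (3,3), left 1 to (3,2), up 1 to (2,2) — 5 moves in all.
Check: order respected ((1,3) at step 1, (2,3) at step 2, (3,2) at step 4); 5 moves as required.

(1,4) -> (1,3) -> (2,3) -> (3,3) -> (3,2) -> (2,2)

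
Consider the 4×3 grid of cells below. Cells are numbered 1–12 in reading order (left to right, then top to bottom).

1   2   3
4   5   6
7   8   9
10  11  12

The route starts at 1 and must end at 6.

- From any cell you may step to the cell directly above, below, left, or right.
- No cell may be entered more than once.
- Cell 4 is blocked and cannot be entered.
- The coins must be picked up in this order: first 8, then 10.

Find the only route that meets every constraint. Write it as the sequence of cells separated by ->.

The waypoints must appear in the order 8, 10, with no cell reused.
Route from 1: right 1 to 2, down 2 to 8, left 1 to 7, down 1 to 10, right 2 to 12, up 2 to 6 — 9 moves in all.
Check: order respected (8 at step 3, 10 at step 5).

1 -> 2 -> 5 -> 8 -> 7 -> 10 -> 11 -> 12 -> 9 -> 6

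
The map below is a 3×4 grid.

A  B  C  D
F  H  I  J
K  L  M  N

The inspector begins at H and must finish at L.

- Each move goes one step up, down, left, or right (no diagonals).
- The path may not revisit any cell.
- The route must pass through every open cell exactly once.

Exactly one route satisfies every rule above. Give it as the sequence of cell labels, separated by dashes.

Need to visit all 12 open cells exactly once, starting at H and ending at L.
Route from H: right 1 to I, down 1 to M, right 1 to N, up 2 to D, left 3 to A, down 2 to K, right 1 to L — 11 moves in all.
Check: all 12 open cells covered.

H - I - M - N - J - D - C - B - A - F - K - L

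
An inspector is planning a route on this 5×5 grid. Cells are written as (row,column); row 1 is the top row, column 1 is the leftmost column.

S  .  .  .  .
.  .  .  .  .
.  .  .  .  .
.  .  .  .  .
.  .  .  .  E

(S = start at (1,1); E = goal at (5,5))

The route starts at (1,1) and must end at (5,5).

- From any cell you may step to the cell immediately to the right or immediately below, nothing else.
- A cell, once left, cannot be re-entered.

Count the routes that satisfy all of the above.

70

A right/down-only route from (1,1) to (5,5) makes exactly 4 down-moves and 4 right-moves in some order.
With no other constraints that would be C(8,4) = 70 routes.
That gives 70 routes.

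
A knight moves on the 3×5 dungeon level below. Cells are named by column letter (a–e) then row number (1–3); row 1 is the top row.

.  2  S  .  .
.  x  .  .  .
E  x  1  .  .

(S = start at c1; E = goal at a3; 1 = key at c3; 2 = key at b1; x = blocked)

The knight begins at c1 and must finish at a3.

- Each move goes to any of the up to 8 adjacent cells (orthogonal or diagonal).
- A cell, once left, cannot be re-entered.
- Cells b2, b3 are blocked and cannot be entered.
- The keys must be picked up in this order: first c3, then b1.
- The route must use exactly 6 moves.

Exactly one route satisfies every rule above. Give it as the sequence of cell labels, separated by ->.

The waypoints must appear in the order c3, b1, with no cell reused.
Route from c1: down-right to d2, down-left to c3, up to c2, up-left to b1, down-left to a2, down to a3 — 6 moves in all.
Check: order respected (1 at step 2, 2 at step 4); 6 moves as required.

c1 -> d2 -> c3 -> c2 -> b1 -> a2 -> a3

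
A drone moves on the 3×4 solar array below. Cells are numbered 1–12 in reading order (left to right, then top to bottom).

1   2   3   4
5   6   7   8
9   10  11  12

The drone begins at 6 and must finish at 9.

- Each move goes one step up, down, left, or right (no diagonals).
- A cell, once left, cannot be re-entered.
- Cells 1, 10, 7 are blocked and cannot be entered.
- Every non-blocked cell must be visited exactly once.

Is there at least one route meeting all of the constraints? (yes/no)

Cell 11 has only one open neighbour but is neither the start nor the goal, so a Hamiltonian route would have to both enter and leave it through the same neighbour — impossible without revisiting.

no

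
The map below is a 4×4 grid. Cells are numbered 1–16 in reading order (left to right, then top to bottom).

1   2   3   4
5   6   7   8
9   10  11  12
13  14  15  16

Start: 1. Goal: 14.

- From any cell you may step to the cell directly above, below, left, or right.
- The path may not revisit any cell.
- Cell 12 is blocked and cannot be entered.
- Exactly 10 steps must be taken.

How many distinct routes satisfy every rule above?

Need simple routes of exactly 10 moves from 1 to 14 (Manhattan distance 4, so 3 moves are spent on a detour and 3 undoing it).
Branch systematically from the start, pruning whenever the remaining move budget drops below the Manhattan distance to 14 or differs from it in parity. Grouping the completions by first move — via 5: 4; via 2: 7 — and summing: 4 + 7 = 11.
That gives 11 routes.

11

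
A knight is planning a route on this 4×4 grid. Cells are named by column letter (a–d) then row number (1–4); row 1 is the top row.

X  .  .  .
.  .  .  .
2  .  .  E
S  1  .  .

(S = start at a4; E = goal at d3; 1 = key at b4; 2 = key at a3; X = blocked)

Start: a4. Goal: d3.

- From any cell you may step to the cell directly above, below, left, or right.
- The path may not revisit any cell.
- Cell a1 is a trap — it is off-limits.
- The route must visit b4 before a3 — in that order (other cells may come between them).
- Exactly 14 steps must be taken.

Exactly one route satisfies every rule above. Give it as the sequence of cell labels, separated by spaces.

The waypoints must appear in the order b4, a3, with no cell reused.
Route from a4: right 1 to b4, up 1 to b3, left 1 to a3, up 1 to a2, right 1 to b2, up 1 to b1, right 2 to d1, down 1 to d2, left 1 to c2, down 2 to c4, right 1 to d4, up 1 to d3 — 14 moves in all.
Check: order respected (1 at step 1, 2 at step 3); 14 moves as required.

a4 b4 b3 a3 a2 b2 b1 c1 d1 d2 c2 c3 c4 d4 d3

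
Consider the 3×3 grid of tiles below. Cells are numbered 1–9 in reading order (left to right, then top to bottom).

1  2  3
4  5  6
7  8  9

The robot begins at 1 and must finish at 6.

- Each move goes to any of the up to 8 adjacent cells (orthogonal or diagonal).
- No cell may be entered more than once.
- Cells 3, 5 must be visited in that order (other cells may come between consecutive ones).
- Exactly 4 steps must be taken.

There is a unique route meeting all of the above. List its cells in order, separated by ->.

1 -> 2 -> 3 -> 5 -> 6

The waypoints must appear in the order 3, 5, with no cell reused.
Route from 1: 2× right (reaching 3), down-left to 5, right to 6 — 4 moves in all.
Check: order respected (3 at step 2, 5 at step 3); 4 moves as required.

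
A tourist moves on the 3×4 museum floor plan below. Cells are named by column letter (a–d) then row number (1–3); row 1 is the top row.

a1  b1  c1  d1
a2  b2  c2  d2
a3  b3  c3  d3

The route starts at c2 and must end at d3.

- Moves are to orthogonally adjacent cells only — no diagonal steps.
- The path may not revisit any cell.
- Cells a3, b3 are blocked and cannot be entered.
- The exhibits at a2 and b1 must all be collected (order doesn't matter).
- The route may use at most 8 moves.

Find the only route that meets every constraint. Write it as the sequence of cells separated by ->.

Any route must reach a2 and b1 and still end at d3 within 8 moves, so the order of the required stops is forced.
Route from c2: left 2 to a2, up 1 to a1, right 3 to d1, down 2 to d3 — 8 moves in all.
Check: all required cells visited; 8 ≤ 8 moves.

c2 -> b2 -> a2 -> a1 -> b1 -> c1 -> d1 -> d2 -> d3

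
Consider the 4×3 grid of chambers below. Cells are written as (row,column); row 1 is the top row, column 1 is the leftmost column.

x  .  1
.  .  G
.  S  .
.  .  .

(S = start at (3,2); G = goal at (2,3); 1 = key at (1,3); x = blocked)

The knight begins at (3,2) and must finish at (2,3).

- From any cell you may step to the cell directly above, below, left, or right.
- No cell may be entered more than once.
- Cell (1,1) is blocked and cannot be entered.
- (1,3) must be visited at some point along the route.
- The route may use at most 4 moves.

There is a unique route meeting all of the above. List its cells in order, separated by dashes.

Any route must reach (1,3) and still end at (2,3) within 4 moves, so the order of the required stops is forced.
Route from (3,2): 2× up (reaching (1,2)), right to (1,3), down to (2,3) — 4 moves in all.
Check: all required cells visited; 4 ≤ 4 moves.

(3,2) - (2,2) - (1,2) - (1,3) - (2,3)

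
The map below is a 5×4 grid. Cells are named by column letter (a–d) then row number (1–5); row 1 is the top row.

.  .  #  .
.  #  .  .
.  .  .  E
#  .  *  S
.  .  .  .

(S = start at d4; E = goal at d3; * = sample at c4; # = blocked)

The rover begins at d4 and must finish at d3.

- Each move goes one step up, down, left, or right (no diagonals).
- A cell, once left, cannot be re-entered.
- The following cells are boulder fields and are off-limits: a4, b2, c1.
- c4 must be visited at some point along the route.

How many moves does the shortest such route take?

3

Any route passes through c4 somewhere between d4 and d3. Summing Manhattan distances along the two legs (d4 → c4 → d3) gives a lower bound of 1 + 2 = 3 moves.
A route of 3 moves achieves this: d4 → c4 → c3 → d3.
Since 3 matches the lower bound, it is optimal.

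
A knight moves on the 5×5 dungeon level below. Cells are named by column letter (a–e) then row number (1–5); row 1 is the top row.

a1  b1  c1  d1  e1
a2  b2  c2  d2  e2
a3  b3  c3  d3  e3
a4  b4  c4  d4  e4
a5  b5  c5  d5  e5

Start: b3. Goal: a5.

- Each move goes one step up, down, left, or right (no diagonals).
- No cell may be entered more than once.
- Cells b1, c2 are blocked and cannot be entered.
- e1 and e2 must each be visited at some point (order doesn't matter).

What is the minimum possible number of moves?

Any route passes through e1 and e2 in some order between b3 and a5. Summing Manhattan distances along each leg and taking the cheapest ordering (b3 → e2 → e1 → a5) gives a lower bound of 4 + 1 + 8 = 13 moves.
A route of 13 moves achieves this: b3 → c3 → d3 → d2 → d1 → e1 → e2 → e3 → e4 → e5 → d5 → c5 → b5 → a5.
Since 13 matches the lower bound, it is optimal.

13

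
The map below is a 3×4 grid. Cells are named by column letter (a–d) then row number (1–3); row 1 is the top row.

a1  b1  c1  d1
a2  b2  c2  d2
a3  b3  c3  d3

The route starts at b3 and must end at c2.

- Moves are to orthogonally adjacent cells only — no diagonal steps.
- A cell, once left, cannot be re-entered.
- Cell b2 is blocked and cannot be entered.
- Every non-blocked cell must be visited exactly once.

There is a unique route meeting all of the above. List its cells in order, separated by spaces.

b3 a3 a2 a1 b1 c1 d1 d2 d3 c3 c2

Need to visit all 11 open cells exactly once, starting at b3 and ending at c2.
Cell b1 has only two open neighbours (a1 and c1), so the path must pass straight through it: one of those is the cell it's entered from and the other is where it exits.
Route from b3: left 1 to a3, up 2 to a1, right 3 to d1, down 2 to d3, left 1 to c3, up 1 to c2 — 10 moves in all.
Check: all 11 open cells covered.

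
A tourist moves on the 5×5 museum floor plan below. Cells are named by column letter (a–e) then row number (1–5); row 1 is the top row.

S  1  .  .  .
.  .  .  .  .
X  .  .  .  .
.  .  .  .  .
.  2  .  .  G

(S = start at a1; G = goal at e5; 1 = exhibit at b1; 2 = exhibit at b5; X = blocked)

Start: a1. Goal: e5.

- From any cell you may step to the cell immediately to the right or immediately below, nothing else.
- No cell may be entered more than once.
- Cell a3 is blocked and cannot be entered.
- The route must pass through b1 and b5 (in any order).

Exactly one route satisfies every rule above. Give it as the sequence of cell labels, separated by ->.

Moves only go right or down, so the column and row indices never decrease.
Route from a1: right 1 to b1, down 4 to b5, right 3 to e5 — 8 moves in all.
Check: all required cells visited.

a1 -> b1 -> b2 -> b3 -> b4 -> b5 -> c5 -> d5 -> e5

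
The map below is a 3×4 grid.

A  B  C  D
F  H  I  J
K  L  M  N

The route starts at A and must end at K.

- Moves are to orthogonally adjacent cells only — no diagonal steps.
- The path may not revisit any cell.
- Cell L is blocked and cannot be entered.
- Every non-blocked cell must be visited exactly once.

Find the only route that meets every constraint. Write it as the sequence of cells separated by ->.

A -> B -> C -> D -> J -> N -> M -> I -> H -> F -> K

Need to visit all 11 open cells exactly once, starting at A and ending at K.
Cell N has only two open neighbours (J and M), so the path must pass straight through it: one of those is the cell it's entered from and the other is where it exits.
Route from A: 3× right (reaching D), 2× down (reaching N), left to M, up to I, 2× left (reaching F), down to K — 10 moves in all.
Check: all 11 open cells covered.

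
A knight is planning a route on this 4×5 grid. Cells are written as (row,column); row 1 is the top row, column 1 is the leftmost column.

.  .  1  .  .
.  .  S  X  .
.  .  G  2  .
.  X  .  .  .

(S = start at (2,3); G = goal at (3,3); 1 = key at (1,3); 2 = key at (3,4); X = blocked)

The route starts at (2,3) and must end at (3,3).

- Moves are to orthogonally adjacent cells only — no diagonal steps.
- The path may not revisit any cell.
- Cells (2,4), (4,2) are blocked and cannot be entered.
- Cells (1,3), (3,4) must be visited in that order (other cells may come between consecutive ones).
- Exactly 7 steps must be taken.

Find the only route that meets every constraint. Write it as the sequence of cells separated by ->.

(2,3) -> (1,3) -> (1,4) -> (1,5) -> (2,5) -> (3,5) -> (3,4) -> (3,3)

The waypoints must appear in the order (1,3), (3,4), with no cell reused.
Route from (2,3): up to (1,3), 2× right (reaching (1,5)), 2× down (reaching (3,5)), 2× left (reaching (3,3)) — 7 moves in all.
Check: order respected (1 at step 1, 2 at step 6); 7 moves as required.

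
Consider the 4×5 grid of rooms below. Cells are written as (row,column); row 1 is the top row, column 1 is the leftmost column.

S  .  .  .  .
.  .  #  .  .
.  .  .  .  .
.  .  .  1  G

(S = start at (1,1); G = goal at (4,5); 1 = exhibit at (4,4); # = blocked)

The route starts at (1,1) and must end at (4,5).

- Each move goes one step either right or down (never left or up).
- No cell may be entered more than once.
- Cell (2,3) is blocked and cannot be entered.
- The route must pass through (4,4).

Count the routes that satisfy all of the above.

11

A right/down-only route from (1,1) to (4,5) makes exactly 3 down-moves and 4 right-moves in some order.
With no other constraints that would be C(7,3) = 35 routes.
Split at (4,4) and multiply the segment counts (each segment already excludes blocked cells): (1,1)→(4,4): 11; (4,4)→(4,5): 1; product = 11.
That gives 11 routes.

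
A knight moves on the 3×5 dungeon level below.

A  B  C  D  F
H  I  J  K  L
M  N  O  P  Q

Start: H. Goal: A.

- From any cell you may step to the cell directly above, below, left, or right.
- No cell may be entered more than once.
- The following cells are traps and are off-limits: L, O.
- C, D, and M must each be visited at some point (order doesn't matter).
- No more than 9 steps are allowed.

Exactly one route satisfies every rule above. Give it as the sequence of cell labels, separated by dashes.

Any route must reach C, D, and M and still end at A within 9 moves, so the order of the required stops is forced.
Route from H: down to M, right to N, up to I, 2× right (reaching K), up to D, 3× left (reaching A) — 9 moves in all.
Check: all required cells visited; 9 ≤ 9 moves.

H - M - N - I - J - K - D - C - B - A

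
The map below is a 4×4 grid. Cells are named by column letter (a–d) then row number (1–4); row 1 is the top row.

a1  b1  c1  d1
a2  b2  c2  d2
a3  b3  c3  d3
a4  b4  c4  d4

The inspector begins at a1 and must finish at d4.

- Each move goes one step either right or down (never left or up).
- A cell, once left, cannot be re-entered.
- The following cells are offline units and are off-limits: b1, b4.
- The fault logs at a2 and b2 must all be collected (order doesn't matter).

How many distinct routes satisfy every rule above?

5

A right/down-only route from a1 to d4 makes exactly 3 down-moves and 3 right-moves in some order.
With no other constraints that would be C(6,3) = 20 routes.
A monotone route can only reach the required cells in the order a2, b2, so split there and multiply the segment counts (each segment already excludes blocked cells): a1→a2: 1; a2→b2: 1; b2→d4: 5; product = 5.
That gives 5 routes.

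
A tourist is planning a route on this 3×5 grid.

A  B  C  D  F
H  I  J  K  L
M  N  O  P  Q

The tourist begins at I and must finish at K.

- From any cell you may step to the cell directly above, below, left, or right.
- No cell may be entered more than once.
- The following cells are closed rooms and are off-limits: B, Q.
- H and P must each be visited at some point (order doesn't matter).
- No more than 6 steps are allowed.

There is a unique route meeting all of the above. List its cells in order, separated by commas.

Any route must reach H and P and still end at K within 6 moves, so the order of the required stops is forced.
Route from I: left 1 to H, down 1 to M, right 3 to P, up 1 to K — 6 moves in all.
Check: all required cells visited; 6 ≤ 6 moves.

I, H, M, N, O, P, K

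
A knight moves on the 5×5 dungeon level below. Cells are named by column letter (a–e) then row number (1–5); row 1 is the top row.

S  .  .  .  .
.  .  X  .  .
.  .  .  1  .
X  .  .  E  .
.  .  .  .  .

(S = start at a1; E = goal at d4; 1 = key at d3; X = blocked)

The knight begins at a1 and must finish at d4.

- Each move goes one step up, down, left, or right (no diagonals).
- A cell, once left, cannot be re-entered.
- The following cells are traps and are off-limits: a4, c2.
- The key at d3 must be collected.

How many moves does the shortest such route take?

Any route passes through d3 somewhere between a1 and d4. Summing Manhattan distances along the two legs (a1 → d3 → d4) gives a lower bound of 5 + 1 = 6 moves.
A route of 6 moves achieves this: a1 → a2 → a3 → b3 → c3 → d3 → d4.
Since 6 matches the lower bound, it is optimal.

6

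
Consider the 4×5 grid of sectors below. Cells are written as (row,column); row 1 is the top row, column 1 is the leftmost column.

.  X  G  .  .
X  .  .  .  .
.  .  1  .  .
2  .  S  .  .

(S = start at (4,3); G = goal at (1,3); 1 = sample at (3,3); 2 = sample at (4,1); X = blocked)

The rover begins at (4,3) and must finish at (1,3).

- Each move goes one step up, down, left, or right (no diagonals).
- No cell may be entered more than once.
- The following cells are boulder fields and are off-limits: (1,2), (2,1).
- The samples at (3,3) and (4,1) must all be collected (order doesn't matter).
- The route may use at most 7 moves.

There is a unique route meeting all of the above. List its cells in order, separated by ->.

Any route must reach (3,3) and (4,1) and still end at (1,3) within 7 moves, so the order of the required stops is forced.
Route from (4,3): left 2 to (4,1), up 1 to (3,1), right 2 to (3,3), up 2 to (1,3) — 7 moves in all.
Check: all required cells visited; 7 ≤ 7 moves.

(4,3) -> (4,2) -> (4,1) -> (3,1) -> (3,2) -> (3,3) -> (2,3) -> (1,3)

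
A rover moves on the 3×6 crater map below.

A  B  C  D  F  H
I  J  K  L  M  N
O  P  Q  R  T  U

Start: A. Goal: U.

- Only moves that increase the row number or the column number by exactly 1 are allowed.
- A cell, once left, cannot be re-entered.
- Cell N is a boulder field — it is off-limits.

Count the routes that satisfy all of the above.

15

A right/down-only route from A to U makes exactly 2 down-moves and 5 right-moves in some order.
With no other constraints that would be C(7,2) = 21 routes.
Subtract routes through each blocked cell (inclusion–exclusion for overlaps): − through N: 6 → 15.
That gives 15 routes.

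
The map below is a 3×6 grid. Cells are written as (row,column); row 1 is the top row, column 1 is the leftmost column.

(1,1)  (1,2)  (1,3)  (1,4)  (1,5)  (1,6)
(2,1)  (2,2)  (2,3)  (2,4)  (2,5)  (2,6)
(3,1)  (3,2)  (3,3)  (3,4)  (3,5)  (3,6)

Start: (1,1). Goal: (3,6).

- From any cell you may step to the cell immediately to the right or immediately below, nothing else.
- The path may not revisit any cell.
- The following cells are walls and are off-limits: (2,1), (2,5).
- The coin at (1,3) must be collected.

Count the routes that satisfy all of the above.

4

A right/down-only route from (1,1) to (3,6) makes exactly 2 down-moves and 5 right-moves in some order.
With no other constraints that would be C(7,2) = 21 routes.
Split at (1,3) and multiply the segment counts (each segment already excludes blocked cells): (1,1)→(1,3): 1; (1,3)→(3,6): 4; product = 4.
That gives 4 routes.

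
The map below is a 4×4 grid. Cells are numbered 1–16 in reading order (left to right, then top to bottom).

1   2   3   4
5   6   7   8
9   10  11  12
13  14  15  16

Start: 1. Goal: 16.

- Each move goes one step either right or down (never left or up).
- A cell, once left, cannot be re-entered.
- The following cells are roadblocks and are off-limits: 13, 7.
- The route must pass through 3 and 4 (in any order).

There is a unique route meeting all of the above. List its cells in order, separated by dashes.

Moves only go right or down, so the column and row indices never decrease.
Route from 1: 3× right (reaching 4), 3× down (reaching 16) — 6 moves in all.
Check: all required cells visited.

1 - 2 - 3 - 4 - 8 - 12 - 16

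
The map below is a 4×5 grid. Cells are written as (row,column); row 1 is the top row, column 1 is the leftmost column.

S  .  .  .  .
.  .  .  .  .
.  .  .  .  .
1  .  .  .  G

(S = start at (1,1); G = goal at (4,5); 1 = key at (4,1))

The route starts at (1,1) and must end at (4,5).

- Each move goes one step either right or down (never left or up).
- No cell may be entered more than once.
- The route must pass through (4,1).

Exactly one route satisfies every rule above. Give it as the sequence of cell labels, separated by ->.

(1,1) -> (2,1) -> (3,1) -> (4,1) -> (4,2) -> (4,3) -> (4,4) -> (4,5)

Moves only go right or down, so the column and row indices never decrease.
Route from (1,1): 3× down (reaching (4,1)), 4× right (reaching (4,5)) — 7 moves in all.
Check: all required cells visited.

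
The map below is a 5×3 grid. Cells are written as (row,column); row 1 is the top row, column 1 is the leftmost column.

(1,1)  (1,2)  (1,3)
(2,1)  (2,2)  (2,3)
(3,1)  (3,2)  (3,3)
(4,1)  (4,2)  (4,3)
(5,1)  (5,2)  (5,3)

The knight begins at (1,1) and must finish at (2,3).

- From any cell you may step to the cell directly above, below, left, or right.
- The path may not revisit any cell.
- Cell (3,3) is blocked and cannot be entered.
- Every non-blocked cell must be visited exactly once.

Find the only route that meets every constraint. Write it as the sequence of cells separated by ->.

Need to visit all 14 open cells exactly once, starting at (1,1) and ending at (2,3).
Cell (1,3) has only two open neighbours ((2,3) and (1,2)), so the path must pass straight through it: one of those is the cell it's entered from and the other is where it exits.
Route from (1,1): down 4 to (5,1), right 2 to (5,3), up 1 to (4,3), left 1 to (4,2), up 3 to (1,2), right 1 to (1,3), down 1 to (2,3) — 13 moves in all.
Check: all 14 open cells covered.

(1,1) -> (2,1) -> (3,1) -> (4,1) -> (5,1) -> (5,2) -> (5,3) -> (4,3) -> (4,2) -> (3,2) -> (2,2) -> (1,2) -> (1,3) -> (2,3)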